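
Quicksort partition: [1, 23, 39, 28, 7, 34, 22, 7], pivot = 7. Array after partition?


Elements <= 7 go left of pivot.
Result: [1, 7, 7, 28, 23, 34, 22, 39], pivot at index 2


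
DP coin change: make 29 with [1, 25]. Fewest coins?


dp[0]=0; dp[i]=1+min(dp[i-c] for c in coins)
...dp[24]=24, dp[25]=1, dp[26]=2, dp[27]=3, dp[28]=4, dp[29]=5
Minimum coins for 29 = 5


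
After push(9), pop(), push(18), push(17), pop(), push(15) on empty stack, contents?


push(9) -> [9]
pop() returns 9 -> []
push(18) -> [18]
push(17) -> [18, 17]
pop() returns 17 -> [18]
push(15) -> [18, 15]
Final stack (bottom to top): [18, 15]


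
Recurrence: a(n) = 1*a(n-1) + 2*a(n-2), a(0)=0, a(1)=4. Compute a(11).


Build bottom-up:
...a(9)=684, a(10)=1364, a(11)=1*1364+2*684=2732


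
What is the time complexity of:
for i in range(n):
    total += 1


Per nesting level: O(n) = O(n)
Complexity: O(n)


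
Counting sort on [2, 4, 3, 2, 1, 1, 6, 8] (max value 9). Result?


Count array: [0, 2, 2, 1, 1, 0, 1, 0, 1, 0]
Reconstruct: [1, 1, 2, 2, 3, 4, 6, 8]


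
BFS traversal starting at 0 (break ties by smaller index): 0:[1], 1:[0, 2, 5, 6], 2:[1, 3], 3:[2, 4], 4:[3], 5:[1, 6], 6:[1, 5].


BFS queue: start with [0]
Visit order: [0, 1, 2, 5, 6, 3, 4]


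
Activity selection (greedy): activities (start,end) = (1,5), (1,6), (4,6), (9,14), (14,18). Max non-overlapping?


Greedy: pick earliest-ending, then skip overlaps.
Selected (3 activities): [(1, 5), (9, 14), (14, 18)]


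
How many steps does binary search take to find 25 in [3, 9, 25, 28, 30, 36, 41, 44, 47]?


Search for 25:
[0,8] mid=4 arr[4]=30
[0,3] mid=1 arr[1]=9
[2,3] mid=2 arr[2]=25
Total: 3 comparisons


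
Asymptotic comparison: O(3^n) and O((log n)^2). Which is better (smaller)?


polylogarithmic grows slower than exponential (base 3)
O((log n)^2) is asymptotically smaller; O(3^n) grows faster


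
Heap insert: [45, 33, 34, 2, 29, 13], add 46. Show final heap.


Append 46: [45, 33, 34, 2, 29, 13, 46]
Bubble up: swap idx 6(46) with idx 2(34); swap idx 2(46) with idx 0(45)
Result: [46, 33, 45, 2, 29, 13, 34]


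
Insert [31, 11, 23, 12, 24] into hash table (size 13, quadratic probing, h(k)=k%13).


Insertions: 31->slot 5; 11->slot 11; 23->slot 10; 12->slot 12; 24->slot 2
Table: [None, None, 24, None, None, 31, None, None, None, None, 23, 11, 12]


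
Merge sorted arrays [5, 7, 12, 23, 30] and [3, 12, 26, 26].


Compare heads, take smaller each step.
Merged: [3, 5, 7, 12, 12, 23, 26, 26, 30]


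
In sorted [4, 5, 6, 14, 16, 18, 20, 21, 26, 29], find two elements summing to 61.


Two pointers: lo=0, hi=9
No pair sums to 61


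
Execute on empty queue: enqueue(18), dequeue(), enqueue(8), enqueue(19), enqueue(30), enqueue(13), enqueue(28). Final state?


enqueue(18) -> [18]
dequeue() returns 18 -> []
enqueue(8) -> [8]
enqueue(19) -> [8, 19]
enqueue(30) -> [8, 19, 30]
enqueue(13) -> [8, 19, 30, 13]
enqueue(28) -> [8, 19, 30, 13, 28]
Final queue (front to back): [8, 19, 30, 13, 28]


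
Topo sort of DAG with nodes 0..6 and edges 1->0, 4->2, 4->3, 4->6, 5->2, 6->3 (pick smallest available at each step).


Kahn's algorithm, process smallest node first
Order: [1, 0, 4, 5, 2, 6, 3]


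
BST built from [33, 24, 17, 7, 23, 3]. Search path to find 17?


BST root = 33
Search for 17: compare at each node
Path: [33, 24, 17]


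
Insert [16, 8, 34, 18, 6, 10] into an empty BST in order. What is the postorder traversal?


Root = 16; build tree by BST insertion.
Postorder traversal: [6, 10, 8, 18, 34, 16]


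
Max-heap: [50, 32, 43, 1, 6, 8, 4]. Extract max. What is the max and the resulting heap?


Max = 50
Replace root with last, heapify down
Resulting heap: [43, 32, 8, 1, 6, 4]


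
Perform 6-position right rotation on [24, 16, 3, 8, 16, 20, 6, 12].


Right rotate by 6: [3, 8, 16, 20, 6, 12, 24, 16]


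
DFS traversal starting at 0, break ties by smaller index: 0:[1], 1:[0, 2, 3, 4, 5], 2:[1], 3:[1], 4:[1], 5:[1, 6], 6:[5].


DFS stack-based: start with [0]
Visit order: [0, 1, 2, 3, 4, 5, 6]


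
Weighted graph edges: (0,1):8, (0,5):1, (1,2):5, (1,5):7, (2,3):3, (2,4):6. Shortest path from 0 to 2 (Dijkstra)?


Dijkstra from 0:
Distances: {0: 0, 1: 8, 2: 13, 3: 16, 4: 19, 5: 1}
Shortest distance to 2 = 13, path = [0, 1, 2]


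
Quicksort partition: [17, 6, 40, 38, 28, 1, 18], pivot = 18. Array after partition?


Elements <= 18 go left of pivot.
Result: [17, 6, 1, 18, 28, 40, 38], pivot at index 3


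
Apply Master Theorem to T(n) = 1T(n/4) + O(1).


a=1, b=4, c=0. log_4(1)=0 = c=0. Case 2: O(n^c log n) = O(log n)
Complexity: O(log n)


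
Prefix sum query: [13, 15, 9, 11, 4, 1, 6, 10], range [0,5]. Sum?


Prefix sums: [0, 13, 28, 37, 48, 52, 53, 59, 69]
Sum[0..5] = prefix[6] - prefix[0] = 53 - 0 = 53


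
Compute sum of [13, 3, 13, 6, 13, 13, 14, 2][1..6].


Prefix sums: [0, 13, 16, 29, 35, 48, 61, 75, 77]
Sum[1..6] = prefix[7] - prefix[1] = 75 - 13 = 62


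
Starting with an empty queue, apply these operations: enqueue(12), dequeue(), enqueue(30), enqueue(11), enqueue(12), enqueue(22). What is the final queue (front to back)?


enqueue(12) -> [12]
dequeue() returns 12 -> []
enqueue(30) -> [30]
enqueue(11) -> [30, 11]
enqueue(12) -> [30, 11, 12]
enqueue(22) -> [30, 11, 12, 22]
Final queue (front to back): [30, 11, 12, 22]


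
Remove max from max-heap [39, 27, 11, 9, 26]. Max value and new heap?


Max = 39
Replace root with last, heapify down
Resulting heap: [27, 26, 11, 9]


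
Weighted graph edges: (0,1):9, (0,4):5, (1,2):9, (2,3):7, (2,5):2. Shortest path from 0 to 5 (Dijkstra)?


Dijkstra from 0:
Distances: {0: 0, 1: 9, 2: 18, 3: 25, 4: 5, 5: 20}
Shortest distance to 5 = 20, path = [0, 1, 2, 5]


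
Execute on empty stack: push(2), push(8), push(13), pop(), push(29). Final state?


push(2) -> [2]
push(8) -> [2, 8]
push(13) -> [2, 8, 13]
pop() returns 13 -> [2, 8]
push(29) -> [2, 8, 29]
Final stack (bottom to top): [2, 8, 29]


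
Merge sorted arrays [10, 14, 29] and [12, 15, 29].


Compare heads, take smaller each step.
Merged: [10, 12, 14, 15, 29, 29]


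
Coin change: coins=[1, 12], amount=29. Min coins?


dp[0]=0; dp[i]=1+min(dp[i-c] for c in coins)
...dp[24]=2, dp[25]=3, dp[26]=4, dp[27]=5, dp[28]=6, dp[29]=7
Minimum coins for 29 = 7


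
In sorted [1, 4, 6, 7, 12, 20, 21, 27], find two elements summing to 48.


Two pointers: lo=0, hi=7
Found pair: (21, 27) summing to 48


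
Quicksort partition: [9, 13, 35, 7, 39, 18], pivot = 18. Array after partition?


Elements <= 18 go left of pivot.
Result: [9, 13, 7, 18, 39, 35], pivot at index 3


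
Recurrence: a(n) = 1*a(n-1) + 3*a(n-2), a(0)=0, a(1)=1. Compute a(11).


Build bottom-up:
...a(9)=508, a(10)=1159, a(11)=1*1159+3*508=2683


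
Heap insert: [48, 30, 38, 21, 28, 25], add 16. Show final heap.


Append 16: [48, 30, 38, 21, 28, 25, 16]
Bubble up: no swaps needed
Result: [48, 30, 38, 21, 28, 25, 16]


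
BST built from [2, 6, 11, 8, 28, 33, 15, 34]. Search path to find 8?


BST root = 2
Search for 8: compare at each node
Path: [2, 6, 11, 8]


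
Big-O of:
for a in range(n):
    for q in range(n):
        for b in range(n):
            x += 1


Per nesting level: O(n) * O(n) * O(n) = O(n^3)
Complexity: O(n^3)


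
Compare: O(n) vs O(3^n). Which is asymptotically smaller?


linear grows slower than exponential (base 3)
O(n) is asymptotically smaller; O(3^n) grows faster


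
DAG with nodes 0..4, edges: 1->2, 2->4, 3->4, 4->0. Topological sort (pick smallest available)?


Kahn's algorithm, process smallest node first
Order: [1, 2, 3, 4, 0]


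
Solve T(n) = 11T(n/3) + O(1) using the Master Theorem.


a=11, b=3, c=0. log_3(11)=2.183 > c=0. Case 1: O(n^log_b(a)) = O(n^2.183)
Complexity: O(n^2.183)


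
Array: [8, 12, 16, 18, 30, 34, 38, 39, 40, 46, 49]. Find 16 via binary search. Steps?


Search for 16:
[0,10] mid=5 arr[5]=34
[0,4] mid=2 arr[2]=16
Total: 2 comparisons


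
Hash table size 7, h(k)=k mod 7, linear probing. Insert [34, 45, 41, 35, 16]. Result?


Insertions: 34->slot 6; 45->slot 3; 41->slot 0; 35->slot 1; 16->slot 2
Table: [41, 35, 16, 45, None, None, 34]


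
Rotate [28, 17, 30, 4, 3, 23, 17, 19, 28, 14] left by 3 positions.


Left rotate by 3: [4, 3, 23, 17, 19, 28, 14, 28, 17, 30]


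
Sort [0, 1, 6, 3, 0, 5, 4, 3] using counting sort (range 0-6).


Count array: [2, 1, 0, 2, 1, 1, 1]
Reconstruct: [0, 0, 1, 3, 3, 4, 5, 6]


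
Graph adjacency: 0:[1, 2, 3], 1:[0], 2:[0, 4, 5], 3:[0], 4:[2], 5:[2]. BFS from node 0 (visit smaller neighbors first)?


BFS queue: start with [0]
Visit order: [0, 1, 2, 3, 4, 5]


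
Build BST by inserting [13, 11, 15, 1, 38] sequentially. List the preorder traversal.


Root = 13; build tree by BST insertion.
Preorder traversal: [13, 11, 1, 15, 38]


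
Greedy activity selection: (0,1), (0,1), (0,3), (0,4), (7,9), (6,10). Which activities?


Greedy: pick earliest-ending, then skip overlaps.
Selected (2 activities): [(0, 1), (7, 9)]


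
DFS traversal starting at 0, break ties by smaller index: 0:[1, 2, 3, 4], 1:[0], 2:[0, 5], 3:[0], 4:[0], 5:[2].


DFS stack-based: start with [0]
Visit order: [0, 1, 2, 5, 3, 4]


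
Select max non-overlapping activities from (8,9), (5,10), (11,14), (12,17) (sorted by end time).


Greedy: pick earliest-ending, then skip overlaps.
Selected (2 activities): [(8, 9), (11, 14)]


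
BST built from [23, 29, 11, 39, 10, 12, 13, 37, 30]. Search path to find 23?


BST root = 23
Search for 23: compare at each node
Path: [23]


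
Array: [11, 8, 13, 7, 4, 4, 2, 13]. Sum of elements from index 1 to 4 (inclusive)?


Prefix sums: [0, 11, 19, 32, 39, 43, 47, 49, 62]
Sum[1..4] = prefix[5] - prefix[1] = 43 - 11 = 32


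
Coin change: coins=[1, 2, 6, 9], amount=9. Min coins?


dp[0]=0; dp[i]=1+min(dp[i-c] for c in coins)
...dp[4]=2, dp[5]=3, dp[6]=1, dp[7]=2, dp[8]=2, dp[9]=1
Minimum coins for 9 = 1


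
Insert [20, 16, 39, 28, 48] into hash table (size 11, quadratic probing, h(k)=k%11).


Insertions: 20->slot 9; 16->slot 5; 39->slot 6; 28->slot 7; 48->slot 4
Table: [None, None, None, None, 48, 16, 39, 28, None, 20, None]


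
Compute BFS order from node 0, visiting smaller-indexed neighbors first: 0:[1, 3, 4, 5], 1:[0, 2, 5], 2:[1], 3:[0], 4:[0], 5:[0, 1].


BFS queue: start with [0]
Visit order: [0, 1, 3, 4, 5, 2]


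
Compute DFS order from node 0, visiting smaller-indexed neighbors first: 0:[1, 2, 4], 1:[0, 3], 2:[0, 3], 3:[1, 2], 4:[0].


DFS stack-based: start with [0]
Visit order: [0, 1, 3, 2, 4]


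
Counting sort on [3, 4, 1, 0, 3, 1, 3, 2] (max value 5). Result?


Count array: [1, 2, 1, 3, 1, 0]
Reconstruct: [0, 1, 1, 2, 3, 3, 3, 4]


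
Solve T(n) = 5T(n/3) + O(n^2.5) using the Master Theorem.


a=5, b=3, c=2.5. log_3(5)=1.465 < c=2.5. Case 3: O(n^c) = O(n^2.500)
Complexity: O(n^2.500)


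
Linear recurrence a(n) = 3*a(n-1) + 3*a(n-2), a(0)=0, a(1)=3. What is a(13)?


Build bottom-up:
...a(11)=1522881, a(12)=5773680, a(13)=3*5773680+3*1522881=21889683


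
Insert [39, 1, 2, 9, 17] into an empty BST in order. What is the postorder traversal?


Root = 39; build tree by BST insertion.
Postorder traversal: [17, 9, 2, 1, 39]


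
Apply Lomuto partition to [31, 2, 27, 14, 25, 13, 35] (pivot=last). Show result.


Elements <= 35 go left of pivot.
Result: [31, 2, 27, 14, 25, 13, 35], pivot at index 6


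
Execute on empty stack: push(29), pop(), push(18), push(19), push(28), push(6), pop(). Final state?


push(29) -> [29]
pop() returns 29 -> []
push(18) -> [18]
push(19) -> [18, 19]
push(28) -> [18, 19, 28]
push(6) -> [18, 19, 28, 6]
pop() returns 6 -> [18, 19, 28]
Final stack (bottom to top): [18, 19, 28]


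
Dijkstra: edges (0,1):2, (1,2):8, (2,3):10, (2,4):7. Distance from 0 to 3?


Dijkstra from 0:
Distances: {0: 0, 1: 2, 2: 10, 3: 20, 4: 17}
Shortest distance to 3 = 20, path = [0, 1, 2, 3]


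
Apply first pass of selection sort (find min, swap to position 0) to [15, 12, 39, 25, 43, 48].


After one pass: [12, 15, 39, 25, 43, 48]


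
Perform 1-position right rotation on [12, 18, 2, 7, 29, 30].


Right rotate by 1: [30, 12, 18, 2, 7, 29]


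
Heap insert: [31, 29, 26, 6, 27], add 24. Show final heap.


Append 24: [31, 29, 26, 6, 27, 24]
Bubble up: no swaps needed
Result: [31, 29, 26, 6, 27, 24]


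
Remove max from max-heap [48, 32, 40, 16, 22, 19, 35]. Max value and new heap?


Max = 48
Replace root with last, heapify down
Resulting heap: [40, 32, 35, 16, 22, 19]


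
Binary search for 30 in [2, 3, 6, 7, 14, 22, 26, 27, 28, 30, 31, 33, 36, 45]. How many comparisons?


Search for 30:
[0,13] mid=6 arr[6]=26
[7,13] mid=10 arr[10]=31
[7,9] mid=8 arr[8]=28
[9,9] mid=9 arr[9]=30
Total: 4 comparisons


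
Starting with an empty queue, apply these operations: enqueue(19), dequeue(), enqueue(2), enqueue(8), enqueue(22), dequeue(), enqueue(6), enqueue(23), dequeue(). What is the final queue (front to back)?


enqueue(19) -> [19]
dequeue() returns 19 -> []
enqueue(2) -> [2]
enqueue(8) -> [2, 8]
enqueue(22) -> [2, 8, 22]
dequeue() returns 2 -> [8, 22]
enqueue(6) -> [8, 22, 6]
enqueue(23) -> [8, 22, 6, 23]
dequeue() returns 8 -> [22, 6, 23]
Final queue (front to back): [22, 6, 23]


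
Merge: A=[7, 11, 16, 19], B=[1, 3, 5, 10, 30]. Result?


Compare heads, take smaller each step.
Merged: [1, 3, 5, 7, 10, 11, 16, 19, 30]


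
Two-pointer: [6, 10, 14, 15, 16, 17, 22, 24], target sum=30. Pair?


Two pointers: lo=0, hi=7
Found pair: (6, 24) summing to 30


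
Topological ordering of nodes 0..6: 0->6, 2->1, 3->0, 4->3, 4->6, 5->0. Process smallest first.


Kahn's algorithm, process smallest node first
Order: [2, 1, 4, 3, 5, 0, 6]


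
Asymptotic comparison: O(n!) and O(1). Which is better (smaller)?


constant grows slower than factorial
O(1) is asymptotically smaller; O(n!) grows faster


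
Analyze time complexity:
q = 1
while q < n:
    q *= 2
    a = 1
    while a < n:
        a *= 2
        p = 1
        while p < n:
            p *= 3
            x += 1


Per nesting level: O(log n) * O(log n) * O(log n) = O((log n)^3)
Complexity: O((log n)^3)


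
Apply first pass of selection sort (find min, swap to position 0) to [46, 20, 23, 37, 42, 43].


After one pass: [20, 46, 23, 37, 42, 43]


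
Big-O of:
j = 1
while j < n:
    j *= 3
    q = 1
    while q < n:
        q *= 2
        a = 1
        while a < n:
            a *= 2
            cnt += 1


Per nesting level: O(log n) * O(log n) * O(log n) = O((log n)^3)
Complexity: O((log n)^3)


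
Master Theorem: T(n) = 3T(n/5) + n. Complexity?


a=3, b=5, c=1. log_5(3)=0.683 < c=1. Case 3: O(n^c) = O(n)
Complexity: O(n)


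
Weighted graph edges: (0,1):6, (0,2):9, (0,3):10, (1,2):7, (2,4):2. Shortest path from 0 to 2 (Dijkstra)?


Dijkstra from 0:
Distances: {0: 0, 1: 6, 2: 9, 3: 10, 4: 11}
Shortest distance to 2 = 9, path = [0, 2]


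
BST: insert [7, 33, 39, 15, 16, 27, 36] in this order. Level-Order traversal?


Root = 7; build tree by BST insertion.
Level-Order traversal: [7, 33, 15, 39, 16, 36, 27]


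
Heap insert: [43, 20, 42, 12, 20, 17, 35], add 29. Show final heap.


Append 29: [43, 20, 42, 12, 20, 17, 35, 29]
Bubble up: swap idx 7(29) with idx 3(12); swap idx 3(29) with idx 1(20)
Result: [43, 29, 42, 20, 20, 17, 35, 12]


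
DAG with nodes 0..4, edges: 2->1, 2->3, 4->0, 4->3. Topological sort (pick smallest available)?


Kahn's algorithm, process smallest node first
Order: [2, 1, 4, 0, 3]


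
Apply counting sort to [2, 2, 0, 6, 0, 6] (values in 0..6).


Count array: [2, 0, 2, 0, 0, 0, 2]
Reconstruct: [0, 0, 2, 2, 6, 6]


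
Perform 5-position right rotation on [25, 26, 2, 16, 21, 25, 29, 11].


Right rotate by 5: [16, 21, 25, 29, 11, 25, 26, 2]


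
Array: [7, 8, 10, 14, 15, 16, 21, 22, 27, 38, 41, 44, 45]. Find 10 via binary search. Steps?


Search for 10:
[0,12] mid=6 arr[6]=21
[0,5] mid=2 arr[2]=10
Total: 2 comparisons


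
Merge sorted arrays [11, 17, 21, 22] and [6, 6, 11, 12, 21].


Compare heads, take smaller each step.
Merged: [6, 6, 11, 11, 12, 17, 21, 21, 22]


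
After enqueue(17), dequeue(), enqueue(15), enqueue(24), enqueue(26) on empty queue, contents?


enqueue(17) -> [17]
dequeue() returns 17 -> []
enqueue(15) -> [15]
enqueue(24) -> [15, 24]
enqueue(26) -> [15, 24, 26]
Final queue (front to back): [15, 24, 26]


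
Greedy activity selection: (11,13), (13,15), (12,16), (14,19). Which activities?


Greedy: pick earliest-ending, then skip overlaps.
Selected (2 activities): [(11, 13), (13, 15)]


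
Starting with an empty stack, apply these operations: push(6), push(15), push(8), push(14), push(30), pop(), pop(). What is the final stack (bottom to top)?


push(6) -> [6]
push(15) -> [6, 15]
push(8) -> [6, 15, 8]
push(14) -> [6, 15, 8, 14]
push(30) -> [6, 15, 8, 14, 30]
pop() returns 30 -> [6, 15, 8, 14]
pop() returns 14 -> [6, 15, 8]
Final stack (bottom to top): [6, 15, 8]


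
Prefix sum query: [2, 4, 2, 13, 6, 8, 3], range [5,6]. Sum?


Prefix sums: [0, 2, 6, 8, 21, 27, 35, 38]
Sum[5..6] = prefix[7] - prefix[5] = 38 - 27 = 11


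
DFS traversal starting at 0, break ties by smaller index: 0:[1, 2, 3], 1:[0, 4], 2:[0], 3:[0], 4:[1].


DFS stack-based: start with [0]
Visit order: [0, 1, 4, 2, 3]


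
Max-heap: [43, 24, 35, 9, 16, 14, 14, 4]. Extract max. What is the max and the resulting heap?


Max = 43
Replace root with last, heapify down
Resulting heap: [35, 24, 14, 9, 16, 4, 14]


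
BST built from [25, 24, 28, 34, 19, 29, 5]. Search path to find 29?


BST root = 25
Search for 29: compare at each node
Path: [25, 28, 34, 29]


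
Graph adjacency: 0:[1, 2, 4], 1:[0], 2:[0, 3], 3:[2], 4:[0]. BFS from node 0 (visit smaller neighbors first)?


BFS queue: start with [0]
Visit order: [0, 1, 2, 4, 3]


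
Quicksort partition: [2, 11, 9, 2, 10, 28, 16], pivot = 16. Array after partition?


Elements <= 16 go left of pivot.
Result: [2, 11, 9, 2, 10, 16, 28], pivot at index 5


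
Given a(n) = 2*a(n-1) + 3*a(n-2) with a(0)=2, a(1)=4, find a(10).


Build bottom-up:
...a(8)=9842, a(9)=29524, a(10)=2*29524+3*9842=88574


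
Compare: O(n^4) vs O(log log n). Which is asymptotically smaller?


double-logarithmic grows slower than quartic
O(log log n) is asymptotically smaller; O(n^4) grows faster


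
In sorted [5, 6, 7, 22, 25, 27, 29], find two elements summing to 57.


Two pointers: lo=0, hi=6
No pair sums to 57


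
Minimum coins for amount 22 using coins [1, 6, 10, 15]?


dp[0]=0; dp[i]=1+min(dp[i-c] for c in coins)
...dp[17]=3, dp[18]=3, dp[19]=4, dp[20]=2, dp[21]=2, dp[22]=3
Minimum coins for 22 = 3


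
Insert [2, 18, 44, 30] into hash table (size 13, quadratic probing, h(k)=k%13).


Insertions: 2->slot 2; 18->slot 5; 44->slot 6; 30->slot 4
Table: [None, None, 2, None, 30, 18, 44, None, None, None, None, None, None]


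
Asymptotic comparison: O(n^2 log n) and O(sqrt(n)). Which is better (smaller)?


sublinear grows slower than n^2 log n
O(sqrt(n)) is asymptotically smaller; O(n^2 log n) grows faster


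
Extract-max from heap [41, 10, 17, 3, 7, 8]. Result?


Max = 41
Replace root with last, heapify down
Resulting heap: [17, 10, 8, 3, 7]


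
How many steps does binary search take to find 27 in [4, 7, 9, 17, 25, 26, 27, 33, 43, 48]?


Search for 27:
[0,9] mid=4 arr[4]=25
[5,9] mid=7 arr[7]=33
[5,6] mid=5 arr[5]=26
[6,6] mid=6 arr[6]=27
Total: 4 comparisons


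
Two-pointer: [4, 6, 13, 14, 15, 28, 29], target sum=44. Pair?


Two pointers: lo=0, hi=6
Found pair: (15, 29) summing to 44


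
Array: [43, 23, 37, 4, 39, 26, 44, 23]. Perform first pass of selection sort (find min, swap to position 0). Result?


After one pass: [4, 23, 37, 43, 39, 26, 44, 23]


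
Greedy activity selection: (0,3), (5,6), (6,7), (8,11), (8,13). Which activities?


Greedy: pick earliest-ending, then skip overlaps.
Selected (4 activities): [(0, 3), (5, 6), (6, 7), (8, 11)]


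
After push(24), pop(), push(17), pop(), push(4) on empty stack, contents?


push(24) -> [24]
pop() returns 24 -> []
push(17) -> [17]
pop() returns 17 -> []
push(4) -> [4]
Final stack (bottom to top): [4]


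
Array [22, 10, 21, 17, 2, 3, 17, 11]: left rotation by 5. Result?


Left rotate by 5: [3, 17, 11, 22, 10, 21, 17, 2]


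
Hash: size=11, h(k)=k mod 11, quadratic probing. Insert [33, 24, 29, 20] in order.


Insertions: 33->slot 0; 24->slot 2; 29->slot 7; 20->slot 9
Table: [33, None, 24, None, None, None, None, 29, None, 20, None]


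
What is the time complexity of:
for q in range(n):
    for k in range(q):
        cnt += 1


Per nesting level: O(n) * O(n) [triangular over q] = O(n^2)
Complexity: O(n^2)


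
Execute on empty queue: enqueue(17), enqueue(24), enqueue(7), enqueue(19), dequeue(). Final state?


enqueue(17) -> [17]
enqueue(24) -> [17, 24]
enqueue(7) -> [17, 24, 7]
enqueue(19) -> [17, 24, 7, 19]
dequeue() returns 17 -> [24, 7, 19]
Final queue (front to back): [24, 7, 19]


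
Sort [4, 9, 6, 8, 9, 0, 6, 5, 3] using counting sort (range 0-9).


Count array: [1, 0, 0, 1, 1, 1, 2, 0, 1, 2]
Reconstruct: [0, 3, 4, 5, 6, 6, 8, 9, 9]


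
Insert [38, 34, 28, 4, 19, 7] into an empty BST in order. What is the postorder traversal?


Root = 38; build tree by BST insertion.
Postorder traversal: [7, 19, 4, 28, 34, 38]


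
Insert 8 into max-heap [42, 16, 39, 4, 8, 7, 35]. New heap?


Append 8: [42, 16, 39, 4, 8, 7, 35, 8]
Bubble up: swap idx 7(8) with idx 3(4)
Result: [42, 16, 39, 8, 8, 7, 35, 4]


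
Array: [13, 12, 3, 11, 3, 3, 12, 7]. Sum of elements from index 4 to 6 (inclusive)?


Prefix sums: [0, 13, 25, 28, 39, 42, 45, 57, 64]
Sum[4..6] = prefix[7] - prefix[4] = 57 - 39 = 18


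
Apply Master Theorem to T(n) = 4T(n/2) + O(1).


a=4, b=2, c=0. log_2(4)=2 > c=0. Case 1: O(n^log_b(a)) = O(n^2)
Complexity: O(n^2)


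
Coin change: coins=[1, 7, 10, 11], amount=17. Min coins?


dp[0]=0; dp[i]=1+min(dp[i-c] for c in coins)
...dp[12]=2, dp[13]=3, dp[14]=2, dp[15]=3, dp[16]=4, dp[17]=2
Minimum coins for 17 = 2


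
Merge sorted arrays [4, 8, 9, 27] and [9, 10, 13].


Compare heads, take smaller each step.
Merged: [4, 8, 9, 9, 10, 13, 27]


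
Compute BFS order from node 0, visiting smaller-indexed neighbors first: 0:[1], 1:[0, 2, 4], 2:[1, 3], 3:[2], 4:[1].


BFS queue: start with [0]
Visit order: [0, 1, 2, 4, 3]


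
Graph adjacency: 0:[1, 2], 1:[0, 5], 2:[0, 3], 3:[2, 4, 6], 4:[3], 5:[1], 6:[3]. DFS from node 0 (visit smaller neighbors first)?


DFS stack-based: start with [0]
Visit order: [0, 1, 5, 2, 3, 4, 6]


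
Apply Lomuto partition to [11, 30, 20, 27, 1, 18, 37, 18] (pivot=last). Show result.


Elements <= 18 go left of pivot.
Result: [11, 1, 18, 18, 30, 20, 37, 27], pivot at index 3


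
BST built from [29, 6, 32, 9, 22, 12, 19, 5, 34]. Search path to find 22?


BST root = 29
Search for 22: compare at each node
Path: [29, 6, 9, 22]


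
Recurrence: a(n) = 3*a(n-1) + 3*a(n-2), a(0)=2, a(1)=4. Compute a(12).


Build bottom-up:
...a(10)=747468, a(11)=2833866, a(12)=3*2833866+3*747468=10744002


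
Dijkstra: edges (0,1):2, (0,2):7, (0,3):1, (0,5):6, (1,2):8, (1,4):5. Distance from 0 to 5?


Dijkstra from 0:
Distances: {0: 0, 1: 2, 2: 7, 3: 1, 4: 7, 5: 6}
Shortest distance to 5 = 6, path = [0, 5]


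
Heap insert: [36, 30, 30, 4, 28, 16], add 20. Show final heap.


Append 20: [36, 30, 30, 4, 28, 16, 20]
Bubble up: no swaps needed
Result: [36, 30, 30, 4, 28, 16, 20]


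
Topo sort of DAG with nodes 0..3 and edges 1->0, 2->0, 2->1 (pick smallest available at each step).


Kahn's algorithm, process smallest node first
Order: [2, 1, 0, 3]


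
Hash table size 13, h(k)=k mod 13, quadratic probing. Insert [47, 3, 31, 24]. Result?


Insertions: 47->slot 8; 3->slot 3; 31->slot 5; 24->slot 11
Table: [None, None, None, 3, None, 31, None, None, 47, None, None, 24, None]


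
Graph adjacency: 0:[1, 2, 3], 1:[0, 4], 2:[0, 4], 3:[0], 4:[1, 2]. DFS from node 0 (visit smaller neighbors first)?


DFS stack-based: start with [0]
Visit order: [0, 1, 4, 2, 3]


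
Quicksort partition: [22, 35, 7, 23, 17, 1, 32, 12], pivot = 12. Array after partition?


Elements <= 12 go left of pivot.
Result: [7, 1, 12, 23, 17, 35, 32, 22], pivot at index 2


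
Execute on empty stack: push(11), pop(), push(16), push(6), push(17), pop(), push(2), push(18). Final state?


push(11) -> [11]
pop() returns 11 -> []
push(16) -> [16]
push(6) -> [16, 6]
push(17) -> [16, 6, 17]
pop() returns 17 -> [16, 6]
push(2) -> [16, 6, 2]
push(18) -> [16, 6, 2, 18]
Final stack (bottom to top): [16, 6, 2, 18]


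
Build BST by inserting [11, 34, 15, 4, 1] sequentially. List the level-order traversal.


Root = 11; build tree by BST insertion.
Level-Order traversal: [11, 4, 34, 1, 15]


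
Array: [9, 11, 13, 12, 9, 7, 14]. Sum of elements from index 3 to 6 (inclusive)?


Prefix sums: [0, 9, 20, 33, 45, 54, 61, 75]
Sum[3..6] = prefix[7] - prefix[3] = 75 - 33 = 42


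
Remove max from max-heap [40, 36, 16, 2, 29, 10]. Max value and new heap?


Max = 40
Replace root with last, heapify down
Resulting heap: [36, 29, 16, 2, 10]


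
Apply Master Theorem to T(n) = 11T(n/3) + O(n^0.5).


a=11, b=3, c=0.5. log_3(11)=2.183 > c=0.5. Case 1: O(n^log_b(a)) = O(n^2.183)
Complexity: O(n^2.183)


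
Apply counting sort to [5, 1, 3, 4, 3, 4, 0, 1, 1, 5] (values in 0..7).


Count array: [1, 3, 0, 2, 2, 2, 0, 0]
Reconstruct: [0, 1, 1, 1, 3, 3, 4, 4, 5, 5]


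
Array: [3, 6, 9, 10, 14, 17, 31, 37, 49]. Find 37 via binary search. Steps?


Search for 37:
[0,8] mid=4 arr[4]=14
[5,8] mid=6 arr[6]=31
[7,8] mid=7 arr[7]=37
Total: 3 comparisons


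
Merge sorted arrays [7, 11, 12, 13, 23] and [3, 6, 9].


Compare heads, take smaller each step.
Merged: [3, 6, 7, 9, 11, 12, 13, 23]


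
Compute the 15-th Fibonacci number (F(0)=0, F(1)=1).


F(n)=F(n-1)+F(n-2)
...F(13)=233, F(14)=377, F(15)=610


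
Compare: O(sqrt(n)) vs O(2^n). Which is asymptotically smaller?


sublinear grows slower than exponential
O(sqrt(n)) is asymptotically smaller; O(2^n) grows faster


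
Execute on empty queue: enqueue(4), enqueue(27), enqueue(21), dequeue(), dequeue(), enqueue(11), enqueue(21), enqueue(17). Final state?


enqueue(4) -> [4]
enqueue(27) -> [4, 27]
enqueue(21) -> [4, 27, 21]
dequeue() returns 4 -> [27, 21]
dequeue() returns 27 -> [21]
enqueue(11) -> [21, 11]
enqueue(21) -> [21, 11, 21]
enqueue(17) -> [21, 11, 21, 17]
Final queue (front to back): [21, 11, 21, 17]


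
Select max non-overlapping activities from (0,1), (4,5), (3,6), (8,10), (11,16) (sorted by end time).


Greedy: pick earliest-ending, then skip overlaps.
Selected (4 activities): [(0, 1), (4, 5), (8, 10), (11, 16)]


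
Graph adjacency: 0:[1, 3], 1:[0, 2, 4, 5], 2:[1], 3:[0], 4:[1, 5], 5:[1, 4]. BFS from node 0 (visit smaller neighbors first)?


BFS queue: start with [0]
Visit order: [0, 1, 3, 2, 4, 5]


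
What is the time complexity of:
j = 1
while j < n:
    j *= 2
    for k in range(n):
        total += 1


Per nesting level: O(log n) * O(n) = O(n log n)
Complexity: O(n log n)


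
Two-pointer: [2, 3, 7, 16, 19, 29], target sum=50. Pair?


Two pointers: lo=0, hi=5
No pair sums to 50


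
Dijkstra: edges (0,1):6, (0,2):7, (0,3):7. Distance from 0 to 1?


Dijkstra from 0:
Distances: {0: 0, 1: 6, 2: 7, 3: 7}
Shortest distance to 1 = 6, path = [0, 1]


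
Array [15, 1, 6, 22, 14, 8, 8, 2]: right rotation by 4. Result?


Right rotate by 4: [14, 8, 8, 2, 15, 1, 6, 22]


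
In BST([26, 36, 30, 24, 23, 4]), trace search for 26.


BST root = 26
Search for 26: compare at each node
Path: [26]


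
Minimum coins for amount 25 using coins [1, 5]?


dp[0]=0; dp[i]=1+min(dp[i-c] for c in coins)
...dp[20]=4, dp[21]=5, dp[22]=6, dp[23]=7, dp[24]=8, dp[25]=5
Minimum coins for 25 = 5


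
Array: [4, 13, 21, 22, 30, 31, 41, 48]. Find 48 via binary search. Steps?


Search for 48:
[0,7] mid=3 arr[3]=22
[4,7] mid=5 arr[5]=31
[6,7] mid=6 arr[6]=41
[7,7] mid=7 arr[7]=48
Total: 4 comparisons


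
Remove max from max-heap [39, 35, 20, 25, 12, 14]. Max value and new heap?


Max = 39
Replace root with last, heapify down
Resulting heap: [35, 25, 20, 14, 12]


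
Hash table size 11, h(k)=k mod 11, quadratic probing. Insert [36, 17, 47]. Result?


Insertions: 36->slot 3; 17->slot 6; 47->slot 4
Table: [None, None, None, 36, 47, None, 17, None, None, None, None]


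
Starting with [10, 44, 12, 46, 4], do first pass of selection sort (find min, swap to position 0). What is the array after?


After one pass: [4, 44, 12, 46, 10]


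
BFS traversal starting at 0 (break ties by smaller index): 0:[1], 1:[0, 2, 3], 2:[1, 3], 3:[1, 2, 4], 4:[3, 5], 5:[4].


BFS queue: start with [0]
Visit order: [0, 1, 2, 3, 4, 5]


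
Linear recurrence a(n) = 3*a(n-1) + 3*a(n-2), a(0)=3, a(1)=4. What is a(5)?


Build bottom-up:
...a(3)=75, a(4)=288, a(5)=3*288+3*75=1089


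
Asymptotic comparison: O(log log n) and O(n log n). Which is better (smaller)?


double-logarithmic grows slower than linearithmic
O(log log n) is asymptotically smaller; O(n log n) grows faster


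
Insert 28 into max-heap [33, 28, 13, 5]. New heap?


Append 28: [33, 28, 13, 5, 28]
Bubble up: no swaps needed
Result: [33, 28, 13, 5, 28]


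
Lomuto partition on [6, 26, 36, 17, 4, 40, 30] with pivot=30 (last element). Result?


Elements <= 30 go left of pivot.
Result: [6, 26, 17, 4, 30, 40, 36], pivot at index 4


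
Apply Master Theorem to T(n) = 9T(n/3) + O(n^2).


a=9, b=3, c=2. log_3(9)=2 = c=2. Case 2: O(n^c log n) = O(n^2 log n)
Complexity: O(n^2 log n)


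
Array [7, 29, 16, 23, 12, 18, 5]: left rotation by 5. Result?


Left rotate by 5: [18, 5, 7, 29, 16, 23, 12]


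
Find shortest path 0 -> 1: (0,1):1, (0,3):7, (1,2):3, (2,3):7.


Dijkstra from 0:
Distances: {0: 0, 1: 1, 2: 4, 3: 7}
Shortest distance to 1 = 1, path = [0, 1]


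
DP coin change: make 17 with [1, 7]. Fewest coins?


dp[0]=0; dp[i]=1+min(dp[i-c] for c in coins)
...dp[12]=6, dp[13]=7, dp[14]=2, dp[15]=3, dp[16]=4, dp[17]=5
Minimum coins for 17 = 5


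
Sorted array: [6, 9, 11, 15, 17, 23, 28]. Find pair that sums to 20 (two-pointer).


Two pointers: lo=0, hi=6
Found pair: (9, 11) summing to 20


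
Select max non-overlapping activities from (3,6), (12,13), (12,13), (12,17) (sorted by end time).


Greedy: pick earliest-ending, then skip overlaps.
Selected (2 activities): [(3, 6), (12, 13)]


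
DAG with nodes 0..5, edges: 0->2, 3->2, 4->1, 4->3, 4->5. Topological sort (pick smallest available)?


Kahn's algorithm, process smallest node first
Order: [0, 4, 1, 3, 2, 5]


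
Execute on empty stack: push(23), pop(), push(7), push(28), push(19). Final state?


push(23) -> [23]
pop() returns 23 -> []
push(7) -> [7]
push(28) -> [7, 28]
push(19) -> [7, 28, 19]
Final stack (bottom to top): [7, 28, 19]


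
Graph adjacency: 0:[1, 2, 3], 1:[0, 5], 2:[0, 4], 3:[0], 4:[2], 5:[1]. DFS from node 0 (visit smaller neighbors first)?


DFS stack-based: start with [0]
Visit order: [0, 1, 5, 2, 4, 3]


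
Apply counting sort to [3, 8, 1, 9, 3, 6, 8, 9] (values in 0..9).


Count array: [0, 1, 0, 2, 0, 0, 1, 0, 2, 2]
Reconstruct: [1, 3, 3, 6, 8, 8, 9, 9]


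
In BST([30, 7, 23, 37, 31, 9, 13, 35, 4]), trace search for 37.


BST root = 30
Search for 37: compare at each node
Path: [30, 37]


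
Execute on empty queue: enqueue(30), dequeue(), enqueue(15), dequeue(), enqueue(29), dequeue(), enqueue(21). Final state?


enqueue(30) -> [30]
dequeue() returns 30 -> []
enqueue(15) -> [15]
dequeue() returns 15 -> []
enqueue(29) -> [29]
dequeue() returns 29 -> []
enqueue(21) -> [21]
Final queue (front to back): [21]


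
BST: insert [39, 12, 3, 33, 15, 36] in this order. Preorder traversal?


Root = 39; build tree by BST insertion.
Preorder traversal: [39, 12, 3, 33, 15, 36]


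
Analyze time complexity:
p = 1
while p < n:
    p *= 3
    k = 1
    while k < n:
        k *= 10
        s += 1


Per nesting level: O(log n) * O(log n) = O((log n)^2)
Complexity: O((log n)^2)


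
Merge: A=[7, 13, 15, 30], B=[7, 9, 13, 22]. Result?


Compare heads, take smaller each step.
Merged: [7, 7, 9, 13, 13, 15, 22, 30]


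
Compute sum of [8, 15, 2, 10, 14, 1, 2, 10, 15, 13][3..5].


Prefix sums: [0, 8, 23, 25, 35, 49, 50, 52, 62, 77, 90]
Sum[3..5] = prefix[6] - prefix[3] = 50 - 25 = 25


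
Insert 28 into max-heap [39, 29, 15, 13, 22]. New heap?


Append 28: [39, 29, 15, 13, 22, 28]
Bubble up: swap idx 5(28) with idx 2(15)
Result: [39, 29, 28, 13, 22, 15]


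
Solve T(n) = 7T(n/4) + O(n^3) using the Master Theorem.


a=7, b=4, c=3. log_4(7)=1.404 < c=3. Case 3: O(n^c) = O(n^3)
Complexity: O(n^3)


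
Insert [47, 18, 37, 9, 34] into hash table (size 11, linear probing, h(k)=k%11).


Insertions: 47->slot 3; 18->slot 7; 37->slot 4; 9->slot 9; 34->slot 1
Table: [None, 34, None, 47, 37, None, None, 18, None, 9, None]


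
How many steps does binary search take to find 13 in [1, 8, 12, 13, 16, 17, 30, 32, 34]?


Search for 13:
[0,8] mid=4 arr[4]=16
[0,3] mid=1 arr[1]=8
[2,3] mid=2 arr[2]=12
[3,3] mid=3 arr[3]=13
Total: 4 comparisons


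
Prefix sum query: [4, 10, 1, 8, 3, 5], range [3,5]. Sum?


Prefix sums: [0, 4, 14, 15, 23, 26, 31]
Sum[3..5] = prefix[6] - prefix[3] = 31 - 15 = 16


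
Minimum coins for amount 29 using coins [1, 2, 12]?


dp[0]=0; dp[i]=1+min(dp[i-c] for c in coins)
...dp[24]=2, dp[25]=3, dp[26]=3, dp[27]=4, dp[28]=4, dp[29]=5
Minimum coins for 29 = 5


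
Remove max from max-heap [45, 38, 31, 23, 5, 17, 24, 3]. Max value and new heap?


Max = 45
Replace root with last, heapify down
Resulting heap: [38, 23, 31, 3, 5, 17, 24]


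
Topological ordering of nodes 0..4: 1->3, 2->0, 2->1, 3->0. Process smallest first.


Kahn's algorithm, process smallest node first
Order: [2, 1, 3, 0, 4]


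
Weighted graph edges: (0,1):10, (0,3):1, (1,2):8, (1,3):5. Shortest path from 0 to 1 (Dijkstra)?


Dijkstra from 0:
Distances: {0: 0, 1: 6, 2: 14, 3: 1}
Shortest distance to 1 = 6, path = [0, 3, 1]


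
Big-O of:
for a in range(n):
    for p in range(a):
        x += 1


Per nesting level: O(n) * O(n) [triangular over a] = O(n^2)
Complexity: O(n^2)


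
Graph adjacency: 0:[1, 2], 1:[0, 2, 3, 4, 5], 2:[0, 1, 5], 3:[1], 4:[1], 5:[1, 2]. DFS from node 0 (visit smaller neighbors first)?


DFS stack-based: start with [0]
Visit order: [0, 1, 2, 5, 3, 4]


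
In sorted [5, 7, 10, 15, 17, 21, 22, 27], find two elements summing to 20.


Two pointers: lo=0, hi=7
Found pair: (5, 15) summing to 20


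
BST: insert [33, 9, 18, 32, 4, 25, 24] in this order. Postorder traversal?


Root = 33; build tree by BST insertion.
Postorder traversal: [4, 24, 25, 32, 18, 9, 33]


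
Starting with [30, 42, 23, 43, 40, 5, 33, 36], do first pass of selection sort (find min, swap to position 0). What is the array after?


After one pass: [5, 42, 23, 43, 40, 30, 33, 36]


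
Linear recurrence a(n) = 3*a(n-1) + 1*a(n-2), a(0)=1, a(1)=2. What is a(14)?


Build bottom-up:
...a(12)=1076041, a(13)=3553922, a(14)=3*3553922+1*1076041=11737807


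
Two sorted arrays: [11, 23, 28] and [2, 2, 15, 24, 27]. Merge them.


Compare heads, take smaller each step.
Merged: [2, 2, 11, 15, 23, 24, 27, 28]


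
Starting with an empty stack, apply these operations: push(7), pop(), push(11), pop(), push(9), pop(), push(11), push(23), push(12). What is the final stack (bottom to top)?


push(7) -> [7]
pop() returns 7 -> []
push(11) -> [11]
pop() returns 11 -> []
push(9) -> [9]
pop() returns 9 -> []
push(11) -> [11]
push(23) -> [11, 23]
push(12) -> [11, 23, 12]
Final stack (bottom to top): [11, 23, 12]


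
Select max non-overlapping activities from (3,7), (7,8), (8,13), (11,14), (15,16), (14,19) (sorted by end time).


Greedy: pick earliest-ending, then skip overlaps.
Selected (4 activities): [(3, 7), (7, 8), (8, 13), (15, 16)]


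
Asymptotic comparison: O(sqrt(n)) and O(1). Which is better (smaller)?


constant grows slower than sublinear
O(1) is asymptotically smaller; O(sqrt(n)) grows faster


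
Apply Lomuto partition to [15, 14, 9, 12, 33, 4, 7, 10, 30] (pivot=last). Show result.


Elements <= 30 go left of pivot.
Result: [15, 14, 9, 12, 4, 7, 10, 30, 33], pivot at index 7


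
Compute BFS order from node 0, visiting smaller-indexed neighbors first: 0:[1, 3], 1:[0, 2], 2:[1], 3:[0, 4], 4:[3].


BFS queue: start with [0]
Visit order: [0, 1, 3, 2, 4]


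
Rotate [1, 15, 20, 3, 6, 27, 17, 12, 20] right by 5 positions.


Right rotate by 5: [6, 27, 17, 12, 20, 1, 15, 20, 3]


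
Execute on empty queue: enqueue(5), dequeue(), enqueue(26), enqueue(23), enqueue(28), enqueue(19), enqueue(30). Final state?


enqueue(5) -> [5]
dequeue() returns 5 -> []
enqueue(26) -> [26]
enqueue(23) -> [26, 23]
enqueue(28) -> [26, 23, 28]
enqueue(19) -> [26, 23, 28, 19]
enqueue(30) -> [26, 23, 28, 19, 30]
Final queue (front to back): [26, 23, 28, 19, 30]


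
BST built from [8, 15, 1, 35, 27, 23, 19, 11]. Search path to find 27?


BST root = 8
Search for 27: compare at each node
Path: [8, 15, 35, 27]


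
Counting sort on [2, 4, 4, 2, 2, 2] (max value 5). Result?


Count array: [0, 0, 4, 0, 2, 0]
Reconstruct: [2, 2, 2, 2, 4, 4]


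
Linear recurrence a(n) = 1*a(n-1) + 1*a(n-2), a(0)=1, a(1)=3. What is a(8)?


Build bottom-up:
...a(6)=29, a(7)=47, a(8)=1*47+1*29=76


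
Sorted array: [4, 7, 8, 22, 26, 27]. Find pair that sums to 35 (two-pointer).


Two pointers: lo=0, hi=5
Found pair: (8, 27) summing to 35


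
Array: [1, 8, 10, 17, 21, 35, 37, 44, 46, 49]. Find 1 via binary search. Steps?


Search for 1:
[0,9] mid=4 arr[4]=21
[0,3] mid=1 arr[1]=8
[0,0] mid=0 arr[0]=1
Total: 3 comparisons


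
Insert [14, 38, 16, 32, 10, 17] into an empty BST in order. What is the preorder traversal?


Root = 14; build tree by BST insertion.
Preorder traversal: [14, 10, 38, 16, 32, 17]


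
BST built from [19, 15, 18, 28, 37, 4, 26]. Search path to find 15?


BST root = 19
Search for 15: compare at each node
Path: [19, 15]


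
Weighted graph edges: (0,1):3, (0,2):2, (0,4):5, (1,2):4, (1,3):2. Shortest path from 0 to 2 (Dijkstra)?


Dijkstra from 0:
Distances: {0: 0, 1: 3, 2: 2, 3: 5, 4: 5}
Shortest distance to 2 = 2, path = [0, 2]


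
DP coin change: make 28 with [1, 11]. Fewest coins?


dp[0]=0; dp[i]=1+min(dp[i-c] for c in coins)
...dp[23]=3, dp[24]=4, dp[25]=5, dp[26]=6, dp[27]=7, dp[28]=8
Minimum coins for 28 = 8


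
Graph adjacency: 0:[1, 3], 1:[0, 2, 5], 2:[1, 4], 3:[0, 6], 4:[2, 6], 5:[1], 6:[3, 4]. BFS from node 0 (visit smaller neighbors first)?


BFS queue: start with [0]
Visit order: [0, 1, 3, 2, 5, 6, 4]


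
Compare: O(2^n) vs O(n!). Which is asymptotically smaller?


exponential grows slower than factorial
O(2^n) is asymptotically smaller; O(n!) grows faster


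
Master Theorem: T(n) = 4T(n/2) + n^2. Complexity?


a=4, b=2, c=2. log_2(4)=2 = c=2. Case 2: O(n^c log n) = O(n^2 log n)
Complexity: O(n^2 log n)


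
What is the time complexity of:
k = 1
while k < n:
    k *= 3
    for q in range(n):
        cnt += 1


Per nesting level: O(log n) * O(n) = O(n log n)
Complexity: O(n log n)
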